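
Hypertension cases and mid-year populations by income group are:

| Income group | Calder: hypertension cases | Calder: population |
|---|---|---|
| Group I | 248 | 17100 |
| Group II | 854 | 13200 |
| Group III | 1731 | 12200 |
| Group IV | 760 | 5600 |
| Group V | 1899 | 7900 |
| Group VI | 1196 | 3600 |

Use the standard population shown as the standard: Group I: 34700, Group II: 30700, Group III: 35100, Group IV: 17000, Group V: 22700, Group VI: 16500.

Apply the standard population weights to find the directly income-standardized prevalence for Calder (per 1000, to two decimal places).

132.20

Income-specific rates per 1000 for Calder: 14.503, 64.697, 141.885, 135.714, 240.380, 332.222.
Standard total = 156700; weights = 0.2214, 0.1959, 0.2240, 0.1085, 0.1449, 0.1053.
Standardized rate: 0.2214×14.503 + 0.1959×64.697 + 0.2240×141.885 + 0.1085×135.714 + 0.1449×240.380 + 0.1053×332.222 = 132.1956 per 1000.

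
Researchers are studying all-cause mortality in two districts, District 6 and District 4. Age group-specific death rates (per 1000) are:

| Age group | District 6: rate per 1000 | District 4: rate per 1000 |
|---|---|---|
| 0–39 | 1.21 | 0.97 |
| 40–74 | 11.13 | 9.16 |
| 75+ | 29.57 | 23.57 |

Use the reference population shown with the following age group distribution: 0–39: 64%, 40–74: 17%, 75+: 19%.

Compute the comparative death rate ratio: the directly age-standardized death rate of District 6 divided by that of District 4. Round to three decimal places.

1.245

Standard weights: 0.64, 0.17, 0.19.
District 6: 0.6400×1.21 + 0.1700×11.13 + 0.1900×29.57 = 8.2848 per 1000.
District 4: 0.6400×0.97 + 0.1700×9.16 + 0.1900×23.57 = 6.6563 per 1000.
Ratio = 8.2848 ÷ 6.6563 = 1.24466.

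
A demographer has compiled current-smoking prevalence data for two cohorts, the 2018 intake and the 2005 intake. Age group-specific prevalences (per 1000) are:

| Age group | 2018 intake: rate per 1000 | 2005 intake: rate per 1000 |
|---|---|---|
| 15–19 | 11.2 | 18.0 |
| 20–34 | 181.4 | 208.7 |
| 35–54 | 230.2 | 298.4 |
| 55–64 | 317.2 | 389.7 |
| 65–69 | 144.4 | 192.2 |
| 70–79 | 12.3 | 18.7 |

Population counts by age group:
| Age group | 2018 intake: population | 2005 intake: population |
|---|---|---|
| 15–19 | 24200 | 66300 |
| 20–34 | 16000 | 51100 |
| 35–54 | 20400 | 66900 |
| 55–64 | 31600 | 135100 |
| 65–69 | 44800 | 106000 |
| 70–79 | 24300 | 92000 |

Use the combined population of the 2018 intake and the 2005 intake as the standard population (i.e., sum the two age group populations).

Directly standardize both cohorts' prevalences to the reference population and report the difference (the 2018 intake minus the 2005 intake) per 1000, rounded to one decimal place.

-41.9

Combined standard total = 678700; weights = 0.1333, 0.0989, 0.1286, 0.2456, 0.2222, 0.1714.
The 2018 intake: 0.1333×11.2 + 0.0989×181.4 + 0.1286×230.2 + 0.2456×317.2 + 0.2222×144.4 + 0.1714×12.3 = 161.1393 per 1000.
The 2005 intake: 0.1333×18.0 + 0.0989×208.7 + 0.1286×298.4 + 0.2456×389.7 + 0.2222×192.2 + 0.1714×18.7 = 203.0421 per 1000.
Difference = 161.1393 − 203.0421 = -41.9028.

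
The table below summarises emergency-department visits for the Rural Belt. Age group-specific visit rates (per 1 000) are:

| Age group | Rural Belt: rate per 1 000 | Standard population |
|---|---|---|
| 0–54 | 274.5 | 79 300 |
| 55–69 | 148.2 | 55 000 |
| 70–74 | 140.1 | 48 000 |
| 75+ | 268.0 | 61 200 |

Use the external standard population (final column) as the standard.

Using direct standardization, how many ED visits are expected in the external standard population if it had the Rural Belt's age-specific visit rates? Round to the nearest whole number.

Expected ED visits = Σ (standard pop × age-specific rate ÷ 1 000)
= 79 300×274.5/1 000 + 55 000×148.2/1 000 + 48 000×140.1/1 000 + 61 200×268.0/1 000
= 21767.85 + 8151.00 + 6724.80 + 16401.60 = 53045.25.

53045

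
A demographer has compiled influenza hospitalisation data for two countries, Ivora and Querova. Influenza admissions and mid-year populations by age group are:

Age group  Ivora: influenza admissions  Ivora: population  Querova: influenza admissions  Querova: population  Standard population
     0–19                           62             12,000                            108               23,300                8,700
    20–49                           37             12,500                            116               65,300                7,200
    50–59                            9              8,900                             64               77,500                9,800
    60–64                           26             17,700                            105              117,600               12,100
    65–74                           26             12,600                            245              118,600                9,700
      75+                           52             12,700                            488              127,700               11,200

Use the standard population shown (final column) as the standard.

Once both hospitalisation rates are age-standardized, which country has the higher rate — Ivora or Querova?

Ivora

Age-specific rates per 100,000 for Ivora: 516.67, 296.00, 101.12, 146.89, 206.35, 409.45.
For Querova: 463.52, 177.64, 82.58, 89.29, 206.58, 382.15.
Standard total = 58,700; weights = 0.1482, 0.1227, 0.1670, 0.2061, 0.1652, 0.1908.
Ivora: 0.1482×516.67 + 0.1227×296.00 + 0.1670×101.12 + 0.2061×146.89 + 0.1652×206.35 + 0.1908×409.45 = 272.2662 per 100,000.
Querova: 0.1482×463.52 + 0.1227×177.64 + 0.1670×82.58 + 0.2061×89.29 + 0.1652×206.58 + 0.1908×382.15 = 229.7293 per 100,000.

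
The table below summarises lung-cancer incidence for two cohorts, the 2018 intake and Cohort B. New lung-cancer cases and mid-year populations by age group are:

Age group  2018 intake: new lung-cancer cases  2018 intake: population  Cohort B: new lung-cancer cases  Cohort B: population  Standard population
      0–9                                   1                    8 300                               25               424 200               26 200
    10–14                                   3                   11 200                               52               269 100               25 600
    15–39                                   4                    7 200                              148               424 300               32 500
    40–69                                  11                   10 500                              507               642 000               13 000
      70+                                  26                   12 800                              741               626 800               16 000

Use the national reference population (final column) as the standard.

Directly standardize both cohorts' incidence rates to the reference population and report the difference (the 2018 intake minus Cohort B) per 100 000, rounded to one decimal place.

24.0

Age-specific rates per 100 000 for the 2018 intake: 12.05, 26.79, 55.56, 104.76, 203.12.
For Cohort B: 5.89, 19.32, 34.88, 78.97, 118.22.
Standard total = 113 300; weights = 0.2312, 0.2259, 0.2868, 0.1147, 0.1412.
The 2018 intake: 0.2312×12.05 + 0.2259×26.79 + 0.2868×55.56 + 0.1147×104.76 + 0.1412×203.12 = 65.4796 per 100 000.
Cohort B: 0.2312×5.89 + 0.2259×19.32 + 0.2868×34.88 + 0.1147×78.97 + 0.1412×118.22 = 41.4905 per 100 000.
Difference = 65.4796 − 41.4905 = 23.9891.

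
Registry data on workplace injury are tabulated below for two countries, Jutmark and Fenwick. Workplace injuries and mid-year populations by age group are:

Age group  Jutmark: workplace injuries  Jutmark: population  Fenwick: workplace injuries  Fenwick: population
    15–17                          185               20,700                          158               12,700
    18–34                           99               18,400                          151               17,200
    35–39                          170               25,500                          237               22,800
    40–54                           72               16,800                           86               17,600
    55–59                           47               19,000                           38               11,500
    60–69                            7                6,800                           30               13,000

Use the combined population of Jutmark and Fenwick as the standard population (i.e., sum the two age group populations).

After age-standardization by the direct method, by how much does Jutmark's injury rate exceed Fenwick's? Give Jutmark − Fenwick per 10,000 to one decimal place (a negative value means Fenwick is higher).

Age-specific rates per 10,000 for Jutmark: 89.37, 53.80, 66.67, 42.86, 24.74, 10.29.
For Fenwick: 124.41, 87.79, 103.95, 48.86, 33.04, 23.08.
Combined standard total = 202,000; weights = 0.1653, 0.1762, 0.2391, 0.1703, 0.1510, 0.0980.
Jutmark: 0.1653×89.37 + 0.1762×53.80 + 0.2391×66.67 + 0.1703×42.86 + 0.1510×24.74 + 0.0980×10.29 = 52.2428 per 10,000.
Fenwick: 0.1653×124.41 + 0.1762×87.79 + 0.2391×103.95 + 0.1703×48.86 + 0.1510×33.04 + 0.0980×23.08 = 76.4700 per 10,000.
Difference = 52.2428 − 76.4700 = -24.2272.

-24.2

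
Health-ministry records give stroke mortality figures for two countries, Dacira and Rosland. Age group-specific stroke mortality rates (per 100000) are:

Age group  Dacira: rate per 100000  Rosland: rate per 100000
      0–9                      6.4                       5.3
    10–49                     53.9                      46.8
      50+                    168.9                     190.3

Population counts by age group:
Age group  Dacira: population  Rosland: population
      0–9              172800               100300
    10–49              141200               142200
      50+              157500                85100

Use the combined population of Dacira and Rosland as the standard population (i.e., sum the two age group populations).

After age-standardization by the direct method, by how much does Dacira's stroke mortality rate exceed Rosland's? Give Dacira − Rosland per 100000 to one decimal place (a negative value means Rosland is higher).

Combined standard total = 799100; weights = 0.3418, 0.3546, 0.3036.
Dacira: 0.3418×6.4 + 0.3546×53.9 + 0.3036×168.9 = 72.5795 per 100000.
Rosland: 0.3418×5.3 + 0.3546×46.8 + 0.3036×190.3 = 76.1824 per 100000.
Difference = 72.5795 − 76.1824 = -3.6029.

-3.6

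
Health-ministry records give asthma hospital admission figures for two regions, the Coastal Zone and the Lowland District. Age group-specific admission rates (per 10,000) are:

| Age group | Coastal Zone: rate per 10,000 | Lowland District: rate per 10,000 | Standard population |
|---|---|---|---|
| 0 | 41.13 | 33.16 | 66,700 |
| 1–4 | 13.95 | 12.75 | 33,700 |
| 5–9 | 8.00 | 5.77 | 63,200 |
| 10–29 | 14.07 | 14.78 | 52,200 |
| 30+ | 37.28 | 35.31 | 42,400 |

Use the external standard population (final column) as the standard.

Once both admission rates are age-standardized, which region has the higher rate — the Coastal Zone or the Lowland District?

Coastal Zone

Standard total = 258,200; weights = 0.2583, 0.1305, 0.2448, 0.2022, 0.1642.
The Coastal Zone: 0.2583×41.13 + 0.1305×13.95 + 0.2448×8.00 + 0.2022×14.07 + 0.1642×37.28 = 23.3703 per 10,000.
The Lowland District: 0.2583×33.16 + 0.1305×12.75 + 0.2448×5.77 + 0.2022×14.78 + 0.1642×35.31 = 20.4290 per 10,000.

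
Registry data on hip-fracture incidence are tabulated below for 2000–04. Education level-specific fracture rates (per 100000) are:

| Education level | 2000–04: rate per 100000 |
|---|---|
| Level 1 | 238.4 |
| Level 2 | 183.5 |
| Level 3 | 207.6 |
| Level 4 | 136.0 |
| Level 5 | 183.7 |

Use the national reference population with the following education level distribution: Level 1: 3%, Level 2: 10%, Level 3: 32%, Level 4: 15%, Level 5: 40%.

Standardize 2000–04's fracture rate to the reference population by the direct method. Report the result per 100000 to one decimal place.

185.8

Standard weights: 0.03, 0.10, 0.32, 0.15, 0.40.
Standardized rate: 0.0300×238.4 + 0.1000×183.5 + 0.3200×207.6 + 0.1500×136.0 + 0.4000×183.7 = 185.8140 per 100000.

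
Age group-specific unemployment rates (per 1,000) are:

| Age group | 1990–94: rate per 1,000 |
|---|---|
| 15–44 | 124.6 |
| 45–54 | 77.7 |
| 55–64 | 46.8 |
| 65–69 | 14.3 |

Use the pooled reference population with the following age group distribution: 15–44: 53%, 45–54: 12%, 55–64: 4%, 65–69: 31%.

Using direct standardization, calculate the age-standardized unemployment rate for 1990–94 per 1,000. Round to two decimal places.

Standard weights: 0.53, 0.12, 0.04, 0.31.
Standardized rate: 0.5300×124.6 + 0.1200×77.7 + 0.0400×46.8 + 0.3100×14.3 = 81.6670 per 1,000.

81.67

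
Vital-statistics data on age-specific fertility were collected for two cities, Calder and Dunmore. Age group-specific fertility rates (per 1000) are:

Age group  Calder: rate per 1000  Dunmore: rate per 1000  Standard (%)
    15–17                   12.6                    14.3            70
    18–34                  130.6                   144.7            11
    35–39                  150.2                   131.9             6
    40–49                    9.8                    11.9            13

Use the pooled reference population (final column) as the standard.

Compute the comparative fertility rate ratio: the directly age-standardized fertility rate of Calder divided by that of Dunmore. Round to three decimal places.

Standard weights: 0.70, 0.11, 0.06, 0.13.
Calder: 0.7000×12.6 + 0.1100×130.6 + 0.0600×150.2 + 0.1300×9.8 = 33.4720 per 1000.
Dunmore: 0.7000×14.3 + 0.1100×144.7 + 0.0600×131.9 + 0.1300×11.9 = 35.3880 per 1000.
Ratio = 33.4720 ÷ 35.3880 = 0.94586.

0.946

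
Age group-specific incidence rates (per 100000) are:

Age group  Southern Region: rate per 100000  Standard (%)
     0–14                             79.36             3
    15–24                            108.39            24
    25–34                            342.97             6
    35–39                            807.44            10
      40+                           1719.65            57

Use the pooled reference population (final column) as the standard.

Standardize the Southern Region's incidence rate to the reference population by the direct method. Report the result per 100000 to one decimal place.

Standard weights: 0.03, 0.24, 0.06, 0.10, 0.57.
Standardized rate: 0.0300×79.36 + 0.2400×108.39 + 0.0600×342.97 + 0.1000×807.44 + 0.5700×1719.65 = 1109.9171 per 100000.

1109.9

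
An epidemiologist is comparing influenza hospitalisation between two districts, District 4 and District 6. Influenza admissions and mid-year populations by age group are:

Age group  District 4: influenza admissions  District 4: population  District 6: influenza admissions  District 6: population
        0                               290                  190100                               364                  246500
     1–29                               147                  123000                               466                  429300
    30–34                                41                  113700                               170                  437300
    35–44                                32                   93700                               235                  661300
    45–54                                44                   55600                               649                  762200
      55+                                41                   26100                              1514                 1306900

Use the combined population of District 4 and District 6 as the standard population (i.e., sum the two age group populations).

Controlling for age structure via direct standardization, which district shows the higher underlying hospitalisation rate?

Age-specific rates per 100000 for District 4: 152.55, 119.51, 36.06, 34.15, 79.14, 157.09.
For District 6: 147.67, 108.55, 38.87, 35.54, 85.15, 115.85.
Combined standard total = 4445700; weights = 0.0982, 0.1242, 0.1239, 0.1698, 0.1840, 0.2998.
District 4: 0.0982×152.55 + 0.1242×119.51 + 0.1239×36.06 + 0.1698×34.15 + 0.1840×79.14 + 0.2998×157.09 = 101.7568 per 100000.
District 6: 0.0982×147.67 + 0.1242×108.55 + 0.1239×38.87 + 0.1698×35.54 + 0.1840×85.15 + 0.2998×115.85 = 89.2392 per 100000.

District 4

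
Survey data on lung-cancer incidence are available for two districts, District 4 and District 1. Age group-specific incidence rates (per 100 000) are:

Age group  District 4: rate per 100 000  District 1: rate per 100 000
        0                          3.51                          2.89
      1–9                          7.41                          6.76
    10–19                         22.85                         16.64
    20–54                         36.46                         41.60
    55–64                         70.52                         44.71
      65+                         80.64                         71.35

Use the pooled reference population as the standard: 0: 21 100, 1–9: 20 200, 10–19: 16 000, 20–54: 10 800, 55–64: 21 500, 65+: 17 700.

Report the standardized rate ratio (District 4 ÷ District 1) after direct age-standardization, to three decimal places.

1.252

Standard total = 107 300; weights = 0.1966, 0.1883, 0.1491, 0.1007, 0.2004, 0.1650.
District 4: 0.1966×3.51 + 0.1883×7.41 + 0.1491×22.85 + 0.1007×36.46 + 0.2004×70.52 + 0.1650×80.64 = 36.5948 per 100 000.
District 1: 0.1966×2.89 + 0.1883×6.76 + 0.1491×16.64 + 0.1007×41.60 + 0.2004×44.71 + 0.1650×71.35 = 29.2378 per 100 000.
Ratio = 36.5948 ÷ 29.2378 = 1.25163.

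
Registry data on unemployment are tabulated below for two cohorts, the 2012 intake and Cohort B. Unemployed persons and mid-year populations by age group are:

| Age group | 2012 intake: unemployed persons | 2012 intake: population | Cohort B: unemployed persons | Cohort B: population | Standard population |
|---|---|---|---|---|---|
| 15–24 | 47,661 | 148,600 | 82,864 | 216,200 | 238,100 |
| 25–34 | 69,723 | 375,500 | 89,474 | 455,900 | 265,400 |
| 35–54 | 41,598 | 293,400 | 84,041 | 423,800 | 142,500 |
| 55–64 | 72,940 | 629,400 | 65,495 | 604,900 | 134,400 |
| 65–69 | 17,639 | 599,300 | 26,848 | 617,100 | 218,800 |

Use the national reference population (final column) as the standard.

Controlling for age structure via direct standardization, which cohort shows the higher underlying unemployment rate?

Cohort B

Age-specific rates per 1,000 for the 2012 intake: 320.734, 185.680, 141.779, 115.888, 29.433.
For Cohort B: 383.275, 196.258, 198.303, 108.274, 43.507.
Standard total = 999,200; weights = 0.2383, 0.2656, 0.1426, 0.1345, 0.2190.
The 2012 intake: 0.2383×320.734 + 0.2656×185.680 + 0.1426×141.779 + 0.1345×115.888 + 0.2190×29.433 = 167.9994 per 1,000.
Cohort B: 0.2383×383.275 + 0.2656×196.258 + 0.1426×198.303 + 0.1345×108.274 + 0.2190×43.507 = 195.8308 per 1,000.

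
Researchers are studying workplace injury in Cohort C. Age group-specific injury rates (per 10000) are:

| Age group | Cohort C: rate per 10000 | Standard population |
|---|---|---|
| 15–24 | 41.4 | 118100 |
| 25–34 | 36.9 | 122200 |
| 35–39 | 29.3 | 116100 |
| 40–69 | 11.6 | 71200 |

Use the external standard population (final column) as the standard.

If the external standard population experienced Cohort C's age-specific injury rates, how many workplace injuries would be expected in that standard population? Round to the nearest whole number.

1363

Expected workplace injuries = Σ (standard pop × age-specific rate ÷ 10000)
= 118100×41.4/10000 + 122200×36.9/10000 + 116100×29.3/10000 + 71200×11.6/10000
= 488.93 + 450.92 + 340.17 + 82.59 = 1362.62.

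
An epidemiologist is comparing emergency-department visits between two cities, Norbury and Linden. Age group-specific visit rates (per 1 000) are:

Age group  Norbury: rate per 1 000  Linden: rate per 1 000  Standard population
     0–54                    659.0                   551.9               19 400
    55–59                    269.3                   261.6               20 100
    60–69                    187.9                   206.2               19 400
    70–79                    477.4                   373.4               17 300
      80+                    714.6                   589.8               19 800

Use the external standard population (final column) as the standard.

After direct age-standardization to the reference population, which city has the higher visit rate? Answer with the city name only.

Norbury

Standard total = 96 000; weights = 0.2021, 0.2094, 0.2021, 0.1802, 0.2062.
Norbury: 0.2021×659.0 + 0.2094×269.3 + 0.2021×187.9 + 0.1802×477.4 + 0.2062×714.6 = 460.9468 per 1 000.
Linden: 0.2021×551.9 + 0.2094×261.6 + 0.2021×206.2 + 0.1802×373.4 + 0.2062×589.8 = 396.9079 per 1 000.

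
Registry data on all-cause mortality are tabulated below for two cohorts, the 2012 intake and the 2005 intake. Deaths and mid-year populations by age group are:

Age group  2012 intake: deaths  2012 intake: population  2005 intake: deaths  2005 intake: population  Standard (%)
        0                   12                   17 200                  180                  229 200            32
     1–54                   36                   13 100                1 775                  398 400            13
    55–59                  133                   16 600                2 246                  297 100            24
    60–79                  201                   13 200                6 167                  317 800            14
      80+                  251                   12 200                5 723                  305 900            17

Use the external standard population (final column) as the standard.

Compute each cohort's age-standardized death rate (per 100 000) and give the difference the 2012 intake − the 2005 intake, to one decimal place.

Age-specific rates per 100 000 for the 2012 intake: 69.77, 274.81, 801.20, 1522.73, 2057.38.
For the 2005 intake: 78.53, 445.53, 755.97, 1940.53, 1870.87.
Standard weights: 0.32, 0.13, 0.24, 0.14, 0.17.
The 2012 intake: 0.3200×69.77 + 0.1300×274.81 + 0.2400×801.20 + 0.1400×1522.73 + 0.1700×2057.38 = 813.2758 per 100 000.
The 2005 intake: 0.3200×78.53 + 0.1300×445.53 + 0.2400×755.97 + 0.1400×1940.53 + 0.1700×1870.87 = 854.2063 per 100 000.
Difference = 813.2758 − 854.2063 = -40.9305.

-40.9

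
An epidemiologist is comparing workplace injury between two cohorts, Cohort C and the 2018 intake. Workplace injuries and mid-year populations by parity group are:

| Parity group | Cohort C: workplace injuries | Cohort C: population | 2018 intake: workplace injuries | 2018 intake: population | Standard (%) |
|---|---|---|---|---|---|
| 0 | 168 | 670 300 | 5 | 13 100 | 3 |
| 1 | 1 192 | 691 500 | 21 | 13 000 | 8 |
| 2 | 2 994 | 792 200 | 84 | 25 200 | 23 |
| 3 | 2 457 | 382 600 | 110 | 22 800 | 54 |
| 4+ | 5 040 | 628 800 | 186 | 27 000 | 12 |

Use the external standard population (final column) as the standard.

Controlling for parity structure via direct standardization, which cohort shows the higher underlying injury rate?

Parity-specific rates per 10 000 for Cohort C: 2.51, 17.24, 37.79, 64.22, 80.15.
For the 2018 intake: 3.82, 16.15, 33.33, 48.25, 68.89.
Standard weights: 0.03, 0.08, 0.23, 0.54, 0.12.
Cohort C: 0.0300×2.51 + 0.0800×17.24 + 0.2300×37.79 + 0.5400×64.22 + 0.1200×80.15 = 54.4430 per 10 000.
The 2018 intake: 0.0300×3.82 + 0.0800×16.15 + 0.2300×33.33 + 0.5400×48.25 + 0.1200×68.89 = 43.3928 per 10 000.
The crude rates (37.44 vs 40.16) would put the 2018 intake higher, but that reflects its parity composition; once standardized to a common parity structure, Cohort C has the higher underlying rate.

Cohort C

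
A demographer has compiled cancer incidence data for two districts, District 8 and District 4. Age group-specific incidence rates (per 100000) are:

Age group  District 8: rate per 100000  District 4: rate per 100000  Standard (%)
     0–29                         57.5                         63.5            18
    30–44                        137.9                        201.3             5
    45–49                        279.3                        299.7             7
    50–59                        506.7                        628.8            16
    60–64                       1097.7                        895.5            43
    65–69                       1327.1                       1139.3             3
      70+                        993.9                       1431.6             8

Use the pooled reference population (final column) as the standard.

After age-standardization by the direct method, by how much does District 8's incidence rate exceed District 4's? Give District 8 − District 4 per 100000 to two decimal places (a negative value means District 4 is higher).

Standard weights: 0.18, 0.05, 0.07, 0.16, 0.43, 0.03, 0.08.
District 8: 0.1800×57.5 + 0.0500×137.9 + 0.0700×279.3 + 0.1600×506.7 + 0.4300×1097.7 + 0.0300×1327.1 + 0.0800×993.9 = 709.2040 per 100000.
District 4: 0.1800×63.5 + 0.0500×201.3 + 0.0700×299.7 + 0.1600×628.8 + 0.4300×895.5 + 0.0300×1139.3 + 0.0800×1431.6 = 676.8540 per 100000.
Difference = 709.2040 − 676.8540 = 32.3500.

32.35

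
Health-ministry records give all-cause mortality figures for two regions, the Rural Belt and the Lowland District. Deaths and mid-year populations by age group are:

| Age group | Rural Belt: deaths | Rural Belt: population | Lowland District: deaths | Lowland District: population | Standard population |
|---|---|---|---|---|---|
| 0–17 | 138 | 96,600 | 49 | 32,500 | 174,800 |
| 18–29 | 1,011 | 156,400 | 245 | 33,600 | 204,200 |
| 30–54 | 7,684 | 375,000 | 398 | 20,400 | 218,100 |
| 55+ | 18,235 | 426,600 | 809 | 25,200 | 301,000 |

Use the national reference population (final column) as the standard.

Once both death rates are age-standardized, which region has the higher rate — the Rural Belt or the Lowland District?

Rural Belt

Age-specific rates per 100,000 for the Rural Belt: 142.86, 646.42, 2049.07, 4274.50.
For the Lowland District: 150.77, 729.17, 1950.98, 3210.32.
Standard total = 898,100; weights = 0.1946, 0.2274, 0.2428, 0.3352.
The Rural Belt: 0.1946×142.86 + 0.2274×646.42 + 0.2428×2049.07 + 0.3352×4274.50 = 2104.9939 per 100,000.
The Lowland District: 0.1946×150.77 + 0.2274×729.17 + 0.2428×1950.98 + 0.3352×3210.32 = 1744.8666 per 100,000.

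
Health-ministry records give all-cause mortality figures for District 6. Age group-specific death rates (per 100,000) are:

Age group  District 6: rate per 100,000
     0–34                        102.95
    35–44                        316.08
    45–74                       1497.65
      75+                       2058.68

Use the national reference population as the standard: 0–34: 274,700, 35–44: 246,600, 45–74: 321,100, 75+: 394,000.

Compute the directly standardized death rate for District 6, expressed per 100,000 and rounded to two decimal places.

1130.90

Standard total = 1,236,400; weights = 0.2222, 0.1995, 0.2597, 0.3187.
Standardized rate: 0.2222×102.95 + 0.1995×316.08 + 0.2597×1497.65 + 0.3187×2058.68 = 1130.8970 per 100,000.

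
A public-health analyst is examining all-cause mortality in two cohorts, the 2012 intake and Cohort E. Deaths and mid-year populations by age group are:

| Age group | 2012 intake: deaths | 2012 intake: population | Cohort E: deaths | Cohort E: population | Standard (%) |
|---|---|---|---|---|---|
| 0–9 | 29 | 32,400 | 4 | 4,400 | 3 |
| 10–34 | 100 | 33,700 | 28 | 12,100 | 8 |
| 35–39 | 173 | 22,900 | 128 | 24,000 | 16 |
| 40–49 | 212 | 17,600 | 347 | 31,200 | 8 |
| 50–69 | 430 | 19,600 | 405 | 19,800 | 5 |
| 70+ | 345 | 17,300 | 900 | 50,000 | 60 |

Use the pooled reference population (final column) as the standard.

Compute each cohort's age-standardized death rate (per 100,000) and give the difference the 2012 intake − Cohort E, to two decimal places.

Age-specific rates per 100,000 for the 2012 intake: 89.51, 296.74, 755.46, 1204.55, 2193.88, 1994.22.
For Cohort E: 90.91, 231.40, 533.33, 1112.18, 2045.45, 1800.00.
Standard weights: 0.03, 0.08, 0.16, 0.08, 0.05, 0.60.
The 2012 intake: 0.0300×89.51 + 0.0800×296.74 + 0.1600×755.46 + 0.0800×1204.55 + 0.0500×2193.88 + 0.6000×1994.22 = 1549.8867 per 100,000.
Cohort E: 0.0300×90.91 + 0.0800×231.40 + 0.1600×533.33 + 0.0800×1112.18 + 0.0500×2045.45 + 0.6000×1800.00 = 1377.8201 per 100,000.
Difference = 1549.8867 − 1377.8201 = 172.0666.

172.07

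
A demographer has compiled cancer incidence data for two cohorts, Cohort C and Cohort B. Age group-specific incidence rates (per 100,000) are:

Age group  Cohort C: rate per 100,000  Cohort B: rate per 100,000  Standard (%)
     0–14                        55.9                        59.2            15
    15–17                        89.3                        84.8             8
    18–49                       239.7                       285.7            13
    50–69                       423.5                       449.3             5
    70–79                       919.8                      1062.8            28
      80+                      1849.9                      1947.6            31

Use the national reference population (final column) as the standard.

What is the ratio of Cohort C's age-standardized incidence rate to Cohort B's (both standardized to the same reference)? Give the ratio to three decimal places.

Standard weights: 0.15, 0.08, 0.13, 0.05, 0.28, 0.31.
Cohort C: 0.1500×55.9 + 0.0800×89.3 + 0.1300×239.7 + 0.0500×423.5 + 0.2800×919.8 + 0.3100×1849.9 = 898.8780 per 100,000.
Cohort B: 0.1500×59.2 + 0.0800×84.8 + 0.1300×285.7 + 0.0500×449.3 + 0.2800×1062.8 + 0.3100×1947.6 = 976.6100 per 100,000.
Ratio = 898.8780 ÷ 976.6100 = 0.92041.

0.920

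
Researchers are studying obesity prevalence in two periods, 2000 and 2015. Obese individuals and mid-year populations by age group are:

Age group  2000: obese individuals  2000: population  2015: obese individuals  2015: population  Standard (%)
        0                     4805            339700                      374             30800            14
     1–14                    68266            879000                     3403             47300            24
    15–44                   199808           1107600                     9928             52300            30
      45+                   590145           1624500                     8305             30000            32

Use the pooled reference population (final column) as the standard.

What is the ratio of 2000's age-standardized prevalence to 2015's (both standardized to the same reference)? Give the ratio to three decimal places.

Age-specific rates per 1000 for 2000: 14.145, 77.663, 180.397, 363.278.
For 2015: 12.143, 71.945, 189.828, 276.833.
Standard weights: 0.14, 0.24, 0.30, 0.32.
2000: 0.1400×14.145 + 0.2400×77.663 + 0.3000×180.397 + 0.3200×363.278 = 190.9876 per 1000.
2015: 0.1400×12.143 + 0.2400×71.945 + 0.3000×189.828 + 0.3200×276.833 = 164.5018 per 1000.
Ratio = 190.9876 ÷ 164.5018 = 1.16101.

1.161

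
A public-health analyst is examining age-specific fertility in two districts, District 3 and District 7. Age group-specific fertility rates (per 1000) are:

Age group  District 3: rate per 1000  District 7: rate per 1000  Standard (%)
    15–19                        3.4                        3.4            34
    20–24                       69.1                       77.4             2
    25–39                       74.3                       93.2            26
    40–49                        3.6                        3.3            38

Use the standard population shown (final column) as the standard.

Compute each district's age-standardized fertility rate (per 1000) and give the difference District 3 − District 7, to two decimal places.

Standard weights: 0.34, 0.02, 0.26, 0.38.
District 3: 0.3400×3.4 + 0.0200×69.1 + 0.2600×74.3 + 0.3800×3.6 = 23.2240 per 1000.
District 7: 0.3400×3.4 + 0.0200×77.4 + 0.2600×93.2 + 0.3800×3.3 = 28.1900 per 1000.
Difference = 23.2240 − 28.1900 = -4.9660.

-4.97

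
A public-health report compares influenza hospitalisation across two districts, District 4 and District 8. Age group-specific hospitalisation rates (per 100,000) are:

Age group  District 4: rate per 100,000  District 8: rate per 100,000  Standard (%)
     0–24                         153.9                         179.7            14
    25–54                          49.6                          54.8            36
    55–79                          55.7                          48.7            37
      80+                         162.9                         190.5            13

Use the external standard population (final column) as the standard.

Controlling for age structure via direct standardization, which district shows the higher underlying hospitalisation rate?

District 8

Standard weights: 0.14, 0.36, 0.37, 0.13.
District 4: 0.1400×153.9 + 0.3600×49.6 + 0.3700×55.7 + 0.1300×162.9 = 81.1880 per 100,000.
District 8: 0.1400×179.7 + 0.3600×54.8 + 0.3700×48.7 + 0.1300×190.5 = 87.6700 per 100,000.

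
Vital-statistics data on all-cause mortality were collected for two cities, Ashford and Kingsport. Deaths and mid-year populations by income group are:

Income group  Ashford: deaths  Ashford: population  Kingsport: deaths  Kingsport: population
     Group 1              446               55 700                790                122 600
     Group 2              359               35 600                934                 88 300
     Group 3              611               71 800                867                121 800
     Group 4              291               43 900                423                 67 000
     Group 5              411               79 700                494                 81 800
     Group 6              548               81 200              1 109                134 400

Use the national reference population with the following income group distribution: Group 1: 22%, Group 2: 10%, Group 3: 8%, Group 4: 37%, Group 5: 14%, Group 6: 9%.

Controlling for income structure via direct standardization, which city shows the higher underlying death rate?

Income-specific rates per 1 000 for Ashford: 8.007, 10.084, 8.510, 6.629, 5.157, 6.749.
For Kingsport: 6.444, 10.578, 7.118, 6.313, 6.039, 8.251.
Standard weights: 0.22, 0.10, 0.08, 0.37, 0.14, 0.09.
Ashford: 0.2200×8.007 + 0.1000×10.084 + 0.0800×8.510 + 0.3700×6.629 + 0.1400×5.157 + 0.0900×6.749 = 7.2328 per 1 000.
Kingsport: 0.2200×6.444 + 0.1000×10.578 + 0.0800×7.118 + 0.3700×6.313 + 0.1400×6.039 + 0.0900×8.251 = 6.9689 per 1 000.
The crude rates (7.25 vs 7.50) would put Kingsport higher, but that reflects its income composition; once standardized to a common income structure, Ashford has the higher underlying rate.

Ashford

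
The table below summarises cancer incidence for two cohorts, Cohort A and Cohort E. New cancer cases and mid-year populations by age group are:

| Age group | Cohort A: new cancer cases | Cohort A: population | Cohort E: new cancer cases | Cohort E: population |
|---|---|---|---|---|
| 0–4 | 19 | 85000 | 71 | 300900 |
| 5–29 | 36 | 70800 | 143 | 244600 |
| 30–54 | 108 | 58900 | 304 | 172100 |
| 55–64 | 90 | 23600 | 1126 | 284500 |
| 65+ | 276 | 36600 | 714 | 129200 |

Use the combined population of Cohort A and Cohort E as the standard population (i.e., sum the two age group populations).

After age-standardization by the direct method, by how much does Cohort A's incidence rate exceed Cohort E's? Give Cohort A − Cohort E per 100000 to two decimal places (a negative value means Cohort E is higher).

19.65

Age-specific rates per 100000 for Cohort A: 22.35, 50.85, 183.36, 381.36, 754.10.
For Cohort E: 23.60, 58.46, 176.64, 395.78, 552.63.
Combined standard total = 1406200; weights = 0.2744, 0.2243, 0.1643, 0.2191, 0.1179.
Cohort A: 0.2744×22.35 + 0.2243×50.85 + 0.1643×183.36 + 0.2191×381.36 + 0.1179×754.10 = 220.1288 per 100000.
Cohort E: 0.2744×23.60 + 0.2243×58.46 + 0.1643×176.64 + 0.2191×395.78 + 0.1179×552.63 = 200.4806 per 100000.
Difference = 220.1288 − 200.4806 = 19.6482.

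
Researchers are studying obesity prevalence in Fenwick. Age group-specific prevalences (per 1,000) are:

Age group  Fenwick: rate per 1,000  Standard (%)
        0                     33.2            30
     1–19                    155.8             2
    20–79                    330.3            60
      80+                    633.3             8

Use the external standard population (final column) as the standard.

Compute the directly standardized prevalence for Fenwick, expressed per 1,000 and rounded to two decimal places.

261.92

Standard weights: 0.30, 0.02, 0.60, 0.08.
Standardized rate: 0.3000×33.2 + 0.0200×155.8 + 0.6000×330.3 + 0.0800×633.3 = 261.9200 per 1,000.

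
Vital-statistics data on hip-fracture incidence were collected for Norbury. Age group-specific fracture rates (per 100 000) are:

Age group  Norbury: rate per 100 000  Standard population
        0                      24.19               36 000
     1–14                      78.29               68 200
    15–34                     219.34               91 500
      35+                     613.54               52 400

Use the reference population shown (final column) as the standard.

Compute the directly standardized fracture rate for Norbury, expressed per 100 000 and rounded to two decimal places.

235.51

Standard total = 248 100; weights = 0.1451, 0.2749, 0.3688, 0.2112.
Standardized rate: 0.1451×24.19 + 0.2749×78.29 + 0.3688×219.34 + 0.2112×613.54 = 235.5072 per 100 000.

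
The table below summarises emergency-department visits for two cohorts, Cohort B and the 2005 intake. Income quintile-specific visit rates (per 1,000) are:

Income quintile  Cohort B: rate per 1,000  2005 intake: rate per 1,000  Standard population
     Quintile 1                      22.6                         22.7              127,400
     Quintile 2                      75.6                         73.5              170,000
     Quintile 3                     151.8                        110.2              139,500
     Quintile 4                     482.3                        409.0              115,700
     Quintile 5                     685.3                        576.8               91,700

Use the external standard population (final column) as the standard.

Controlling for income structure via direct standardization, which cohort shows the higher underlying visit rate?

Standard total = 644,300; weights = 0.1977, 0.2639, 0.2165, 0.1796, 0.1423.
Cohort B: 0.1977×22.6 + 0.2639×75.6 + 0.2165×151.8 + 0.1796×482.3 + 0.1423×685.3 = 241.4271 per 1,000.
The 2005 intake: 0.1977×22.7 + 0.2639×73.5 + 0.2165×110.2 + 0.1796×409.0 + 0.1423×576.8 = 203.2807 per 1,000.

Cohort B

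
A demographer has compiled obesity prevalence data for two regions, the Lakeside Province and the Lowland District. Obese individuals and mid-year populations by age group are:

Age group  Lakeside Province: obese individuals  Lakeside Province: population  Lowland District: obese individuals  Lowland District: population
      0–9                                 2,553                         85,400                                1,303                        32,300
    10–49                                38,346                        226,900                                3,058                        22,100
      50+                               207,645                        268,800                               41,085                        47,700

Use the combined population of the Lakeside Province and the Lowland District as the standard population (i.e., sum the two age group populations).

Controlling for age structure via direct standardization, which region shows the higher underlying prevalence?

Age-specific rates per 1,000 for the Lakeside Province: 29.895, 169.000, 772.489.
For the Lowland District: 40.341, 138.371, 861.321.
Combined standard total = 683,200; weights = 0.1723, 0.3645, 0.4633.
The Lakeside Province: 0.1723×29.895 + 0.3645×169.000 + 0.4633×772.489 = 424.6080 per 1,000.
The Lowland District: 0.1723×40.341 + 0.3645×138.371 + 0.4633×861.321 = 456.3971 per 1,000.

Lowland District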